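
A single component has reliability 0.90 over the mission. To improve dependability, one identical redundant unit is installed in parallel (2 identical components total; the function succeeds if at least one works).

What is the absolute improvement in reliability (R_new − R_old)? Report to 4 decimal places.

0.0900

R_before = 0.90
R_after = 1 − (1 − 0.90)^2 = 0.9900
ΔR = 0.9900 − 0.90 = 0.0900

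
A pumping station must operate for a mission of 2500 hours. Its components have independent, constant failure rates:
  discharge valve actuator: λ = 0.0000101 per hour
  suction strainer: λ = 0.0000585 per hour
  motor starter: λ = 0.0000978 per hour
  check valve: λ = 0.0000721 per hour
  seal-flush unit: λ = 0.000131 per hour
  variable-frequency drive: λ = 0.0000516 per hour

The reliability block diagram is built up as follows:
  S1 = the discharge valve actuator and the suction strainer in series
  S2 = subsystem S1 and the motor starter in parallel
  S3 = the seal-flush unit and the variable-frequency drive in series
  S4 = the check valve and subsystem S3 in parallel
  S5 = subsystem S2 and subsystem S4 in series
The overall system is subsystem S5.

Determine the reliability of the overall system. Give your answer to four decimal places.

R(discharge valve actuator) = exp(−0.0000101 × 2500) = 0.975066
R(suction strainer) = exp(−0.0000585 × 2500) = 0.863942
R(motor starter) = exp(−0.0000978 × 2500) = 0.783096
R(check valve) = exp(−0.0000721 × 2500) = 0.835061
R(seal-flush unit) = exp(−0.000131 × 2500) = 0.720723
R(variable-frequency drive) = exp(−0.0000516 × 2500) = 0.878974
Series (discharge valve actuator and suction strainer): 0.975066 × 0.863942 = 0.842400
Parallel ([0.842400] and motor starter): 1 − (1 − 0.842400)(1 − 0.783096) = 0.965816
Series (seal-flush unit and variable-frequency drive): 0.720723 × 0.878974 = 0.633497
Parallel (check valve and [0.633497]): 1 − (1 − 0.835061)(1 − 0.633497) = 0.939549
Series ([0.965816] and [0.939549]): 0.965816 × 0.939549 = 0.9074

0.9074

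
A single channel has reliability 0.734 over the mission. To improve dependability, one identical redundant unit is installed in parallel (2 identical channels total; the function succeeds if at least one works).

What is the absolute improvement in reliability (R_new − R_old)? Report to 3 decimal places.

R_before = 0.734
R_after = 1 − (1 − 0.734)^2 = 0.929
ΔR = 0.929 − 0.734 = 0.195

0.195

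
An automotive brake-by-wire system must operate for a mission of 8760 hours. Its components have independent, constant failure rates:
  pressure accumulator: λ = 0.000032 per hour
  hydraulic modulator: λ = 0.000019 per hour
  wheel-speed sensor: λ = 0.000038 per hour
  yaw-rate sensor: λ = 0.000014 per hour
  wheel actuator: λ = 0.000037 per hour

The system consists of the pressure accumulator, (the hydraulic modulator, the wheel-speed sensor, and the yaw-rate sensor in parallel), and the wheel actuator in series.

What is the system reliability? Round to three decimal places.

R(pressure accumulator) = exp(−0.000032 × 8760) = 0.75554
R(hydraulic modulator) = exp(−0.000019 × 8760) = 0.84667
R(wheel-speed sensor) = exp(−0.000038 × 8760) = 0.71686
R(yaw-rate sensor) = exp(−0.000014 × 8760) = 0.88458
R(wheel actuator) = exp(−0.000037 × 8760) = 0.72316
Parallel (hydraulic modulator, wheel-speed sensor, and yaw-rate sensor): 1 − (1 − 0.84667)(1 − 0.71686)(1 − 0.88458) = 0.99499
Series (pressure accumulator, [0.99499], and wheel actuator): 0.75554 × 0.99499 × 0.72316 = 0.544

0.544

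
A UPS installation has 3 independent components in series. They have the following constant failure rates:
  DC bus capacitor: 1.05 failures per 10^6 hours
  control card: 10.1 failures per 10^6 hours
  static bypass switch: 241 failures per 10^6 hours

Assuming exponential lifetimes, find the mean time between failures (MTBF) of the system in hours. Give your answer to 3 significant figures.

Series of exponential components: λ_sys = Σ λ_i
λ_sys = 0.00000105 + 0.0000101 + 0.000241 = 2.5215e-04 /h
MTBF = 1 / λ_sys = 3970 h

3970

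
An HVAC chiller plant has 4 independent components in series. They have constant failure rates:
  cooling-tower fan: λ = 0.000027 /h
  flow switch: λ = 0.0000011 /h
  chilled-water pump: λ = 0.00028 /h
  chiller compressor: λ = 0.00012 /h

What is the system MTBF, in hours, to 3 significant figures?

Series of exponential components: λ_sys = Σ λ_i
λ_sys = 0.000027 + 0.0000011 + 0.00028 + 0.00012 = 4.2810e-04 /h
MTBF = 1 / λ_sys = 2340 h

2340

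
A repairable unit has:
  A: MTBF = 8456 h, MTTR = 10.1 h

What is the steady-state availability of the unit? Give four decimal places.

0.9988

A(A) = MTBF/(MTBF+MTTR) = 8456/(8456+10.1) = 0.9988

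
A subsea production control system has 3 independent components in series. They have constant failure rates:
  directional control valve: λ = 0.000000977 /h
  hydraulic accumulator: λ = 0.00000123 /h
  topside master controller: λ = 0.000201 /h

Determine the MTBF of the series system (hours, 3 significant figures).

Series of exponential components: λ_sys = Σ λ_i
λ_sys = 0.000000977 + 0.00000123 + 0.000201 = 2.0321e-04 /h
MTBF = 1 / λ_sys = 4920 h

4920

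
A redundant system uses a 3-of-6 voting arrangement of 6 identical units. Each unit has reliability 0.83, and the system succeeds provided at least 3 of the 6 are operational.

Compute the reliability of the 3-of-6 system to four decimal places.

0.9906

R = Σ_{i=3}^{6} C(6,i) p^i (1−p)^{6−i} with p = 0.83
C(6,3)·0.83^3·0.17^3 = 0.056184
C(6,4)·0.83^4·0.17^2 = 0.205732
C(6,5)·0.83^5·0.17^1 = 0.401782
C(6,6)·0.83^6·0.17^0 = 0.326940
Sum = 0.9906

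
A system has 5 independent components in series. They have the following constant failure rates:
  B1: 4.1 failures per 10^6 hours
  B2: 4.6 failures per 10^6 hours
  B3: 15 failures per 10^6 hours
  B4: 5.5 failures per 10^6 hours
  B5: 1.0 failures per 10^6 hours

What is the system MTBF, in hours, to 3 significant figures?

33100

Series of exponential components: λ_sys = Σ λ_i
λ_sys = 0.0000041 + 0.0000046 + 0.000015 + 0.0000055 + 0.0000010 = 3.0200e-05 /h
MTBF = 1 / λ_sys = 33100 h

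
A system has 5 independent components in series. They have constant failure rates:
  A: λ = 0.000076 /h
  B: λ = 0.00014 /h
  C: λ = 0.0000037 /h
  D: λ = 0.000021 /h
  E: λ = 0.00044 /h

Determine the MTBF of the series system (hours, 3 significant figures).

1470

Series of exponential components: λ_sys = Σ λ_i
λ_sys = 0.000076 + 0.00014 + 0.0000037 + 0.000021 + 0.00044 = 6.8070e-04 /h
MTBF = 1 / λ_sys = 1470 h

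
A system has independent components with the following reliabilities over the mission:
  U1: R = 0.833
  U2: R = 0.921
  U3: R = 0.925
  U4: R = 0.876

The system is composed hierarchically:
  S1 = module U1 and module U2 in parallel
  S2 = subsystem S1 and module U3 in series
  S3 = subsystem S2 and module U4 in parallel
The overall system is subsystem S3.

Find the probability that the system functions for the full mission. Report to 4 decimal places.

Parallel (U1 and U2): 1 − (1 − 0.833000)(1 − 0.921000) = 0.986807
Series ([0.986807] and U3): 0.986807 × 0.925000 = 0.912796
Parallel ([0.912796] and U4): 1 − (1 − 0.912796)(1 − 0.876000) = 0.9892

0.9892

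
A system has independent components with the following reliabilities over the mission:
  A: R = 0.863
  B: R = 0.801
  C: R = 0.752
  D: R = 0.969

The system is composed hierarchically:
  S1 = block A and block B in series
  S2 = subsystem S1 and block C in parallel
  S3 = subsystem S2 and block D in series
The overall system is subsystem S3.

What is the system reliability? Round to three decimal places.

Series (A and B): 0.86300 × 0.80100 = 0.69126
Parallel ([0.69126] and C): 1 − (1 − 0.69126)(1 − 0.75200) = 0.92343
Series ([0.92343] and D): 0.92343 × 0.96900 = 0.895

0.895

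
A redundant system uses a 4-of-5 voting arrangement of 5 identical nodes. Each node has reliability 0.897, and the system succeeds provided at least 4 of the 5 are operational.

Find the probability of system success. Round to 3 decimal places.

0.914

R = Σ_{i=4}^{5} C(5,i) p^i (1−p)^{5−i} with p = 0.897
C(5,4)·0.897^4·0.103^1 = 0.33341
C(5,5)·0.897^5·0.103^0 = 0.58071
Sum = 0.914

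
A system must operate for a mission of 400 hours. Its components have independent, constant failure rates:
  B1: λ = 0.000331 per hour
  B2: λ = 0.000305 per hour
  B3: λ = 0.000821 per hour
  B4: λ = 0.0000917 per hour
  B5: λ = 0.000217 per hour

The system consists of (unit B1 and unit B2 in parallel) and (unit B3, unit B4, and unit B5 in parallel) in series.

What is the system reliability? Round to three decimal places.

R(B1) = exp(−0.000331 × 400) = 0.87599
R(B2) = exp(−0.000305 × 400) = 0.88515
R(B3) = exp(−0.000821 × 400) = 0.72007
R(B4) = exp(−0.0000917 × 400) = 0.96398
R(B5) = exp(−0.000217 × 400) = 0.91686
Parallel (B1 and B2): 1 − (1 − 0.87599)(1 − 0.88515) = 0.98576
Parallel (B3, B4, and B5): 1 − (1 − 0.72007)(1 − 0.96398)(1 − 0.91686) = 0.99916
Series ([0.98576] and [0.99916]): 0.98576 × 0.99916 = 0.985

0.985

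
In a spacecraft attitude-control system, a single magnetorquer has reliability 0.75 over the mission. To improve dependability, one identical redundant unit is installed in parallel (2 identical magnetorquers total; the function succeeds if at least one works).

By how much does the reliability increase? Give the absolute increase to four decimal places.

0.1875

R_before = 0.75
R_after = 1 − (1 − 0.75)^2 = 0.9375
ΔR = 0.9375 − 0.75 = 0.1875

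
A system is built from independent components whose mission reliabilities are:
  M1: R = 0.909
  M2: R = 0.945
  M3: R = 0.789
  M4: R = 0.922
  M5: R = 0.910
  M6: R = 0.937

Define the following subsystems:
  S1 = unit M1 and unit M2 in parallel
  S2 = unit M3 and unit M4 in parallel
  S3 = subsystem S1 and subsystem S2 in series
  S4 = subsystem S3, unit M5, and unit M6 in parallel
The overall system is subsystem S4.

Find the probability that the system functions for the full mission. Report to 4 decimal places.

0.9999

Parallel (M1 and M2): 1 − (1 − 0.909000)(1 − 0.945000) = 0.994995
Parallel (M3 and M4): 1 − (1 − 0.789000)(1 − 0.922000) = 0.983542
Series ([0.994995] and [0.983542]): 0.994995 × 0.983542 = 0.978619
Parallel ([0.978619], M5, and M6): 1 − (1 − 0.978619)(1 − 0.910000)(1 − 0.937000) = 0.9999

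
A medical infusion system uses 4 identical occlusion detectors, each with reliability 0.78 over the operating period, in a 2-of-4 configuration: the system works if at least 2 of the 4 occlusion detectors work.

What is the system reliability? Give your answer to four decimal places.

R = Σ_{i=2}^{4} C(4,i) p^i (1−p)^{4−i} with p = 0.78
C(4,2)·0.78^2·0.22^2 = 0.176679
C(4,3)·0.78^3·0.22^1 = 0.417606
C(4,4)·0.78^4·0.22^0 = 0.370151
Sum = 0.9644

0.9644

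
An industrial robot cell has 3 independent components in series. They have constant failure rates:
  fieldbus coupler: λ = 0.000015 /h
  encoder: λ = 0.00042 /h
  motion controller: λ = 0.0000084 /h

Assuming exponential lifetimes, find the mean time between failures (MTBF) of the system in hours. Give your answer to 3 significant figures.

Series of exponential components: λ_sys = Σ λ_i
λ_sys = 0.000015 + 0.00042 + 0.0000084 = 4.4340e-04 /h
MTBF = 1 / λ_sys = 2260 h

2260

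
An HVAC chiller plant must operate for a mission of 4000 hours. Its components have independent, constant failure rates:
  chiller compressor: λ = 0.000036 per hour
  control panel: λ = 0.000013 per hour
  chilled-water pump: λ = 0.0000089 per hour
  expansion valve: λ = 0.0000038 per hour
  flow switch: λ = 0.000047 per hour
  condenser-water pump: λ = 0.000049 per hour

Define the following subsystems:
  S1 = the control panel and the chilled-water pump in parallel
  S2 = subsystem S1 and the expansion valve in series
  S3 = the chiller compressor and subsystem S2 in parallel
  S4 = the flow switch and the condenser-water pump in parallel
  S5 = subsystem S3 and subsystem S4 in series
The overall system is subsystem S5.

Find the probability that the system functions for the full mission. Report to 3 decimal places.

0.967

R(chiller compressor) = exp(−0.000036 × 4000) = 0.86589
R(control panel) = exp(−0.000013 × 4000) = 0.94933
R(chilled-water pump) = exp(−0.0000089 × 4000) = 0.96503
R(expansion valve) = exp(−0.0000038 × 4000) = 0.98491
R(flow switch) = exp(−0.000047 × 4000) = 0.82861
R(condenser-water pump) = exp(−0.000049 × 4000) = 0.82201
Parallel (control panel and chilled-water pump): 1 − (1 − 0.94933)(1 − 0.96503) = 0.99823
Series ([0.99823] and expansion valve): 0.99823 × 0.98491 = 0.98317
Parallel (chiller compressor and [0.98317]): 1 − (1 − 0.86589)(1 − 0.98317) = 0.99774
Parallel (flow switch and condenser-water pump): 1 − (1 − 0.82861)(1 − 0.82201) = 0.96949
Series ([0.99774] and [0.96949]): 0.99774 × 0.96949 = 0.967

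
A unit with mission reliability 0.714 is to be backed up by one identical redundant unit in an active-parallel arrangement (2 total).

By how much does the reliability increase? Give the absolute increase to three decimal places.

R_before = 0.714
R_after = 1 − (1 − 0.714)^2 = 0.918
ΔR = 0.918 − 0.714 = 0.204

0.204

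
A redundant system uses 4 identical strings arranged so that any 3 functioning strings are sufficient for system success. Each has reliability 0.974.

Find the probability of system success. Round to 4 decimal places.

R = Σ_{i=3}^{4} C(4,i) p^i (1−p)^{4−i} with p = 0.974
C(4,3)·0.974^3·0.026^1 = 0.096097
C(4,4)·0.974^4·0.026^0 = 0.899986
Sum = 0.9961

0.9961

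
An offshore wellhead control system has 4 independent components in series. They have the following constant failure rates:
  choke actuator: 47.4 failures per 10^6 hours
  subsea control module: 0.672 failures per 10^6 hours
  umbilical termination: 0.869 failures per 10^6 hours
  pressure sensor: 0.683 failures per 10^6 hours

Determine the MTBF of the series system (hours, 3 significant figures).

Series of exponential components: λ_sys = Σ λ_i
λ_sys = 0.0000474 + 0.000000672 + 0.000000869 + 0.000000683 = 4.9624e-05 /h
MTBF = 1 / λ_sys = 20200 h

20200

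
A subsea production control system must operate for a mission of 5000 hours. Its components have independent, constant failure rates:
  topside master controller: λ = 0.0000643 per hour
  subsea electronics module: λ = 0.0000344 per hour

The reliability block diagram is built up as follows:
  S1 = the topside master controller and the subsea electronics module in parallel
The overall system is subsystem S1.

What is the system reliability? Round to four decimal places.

0.9566

R(topside master controller) = exp(−0.0000643 × 5000) = 0.725061
R(subsea electronics module) = exp(−0.0000344 × 5000) = 0.841979
Parallel (topside master controller and subsea electronics module): 1 − (1 − 0.725061)(1 − 0.841979) = 0.9566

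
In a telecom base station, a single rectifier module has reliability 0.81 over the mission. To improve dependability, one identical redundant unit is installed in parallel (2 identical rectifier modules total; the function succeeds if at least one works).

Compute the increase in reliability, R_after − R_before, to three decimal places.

0.154

R_before = 0.81
R_after = 1 − (1 − 0.81)^2 = 0.964
ΔR = 0.964 − 0.81 = 0.154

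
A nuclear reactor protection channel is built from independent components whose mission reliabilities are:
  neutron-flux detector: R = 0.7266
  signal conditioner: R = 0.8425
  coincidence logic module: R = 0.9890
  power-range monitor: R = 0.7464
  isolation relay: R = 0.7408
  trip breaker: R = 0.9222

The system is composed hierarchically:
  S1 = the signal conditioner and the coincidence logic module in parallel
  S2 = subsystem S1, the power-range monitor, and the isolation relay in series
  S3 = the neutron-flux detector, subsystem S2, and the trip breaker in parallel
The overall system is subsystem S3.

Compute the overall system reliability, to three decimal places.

Parallel (signal conditioner and coincidence logic module): 1 − (1 − 0.84250)(1 − 0.98900) = 0.99827
Series ([0.99827], power-range monitor, and isolation relay): 0.99827 × 0.74640 × 0.74080 = 0.55198
Parallel (neutron-flux detector, [0.55198], and trip breaker): 1 − (1 − 0.72660)(1 − 0.55198)(1 − 0.92220) = 0.990

0.990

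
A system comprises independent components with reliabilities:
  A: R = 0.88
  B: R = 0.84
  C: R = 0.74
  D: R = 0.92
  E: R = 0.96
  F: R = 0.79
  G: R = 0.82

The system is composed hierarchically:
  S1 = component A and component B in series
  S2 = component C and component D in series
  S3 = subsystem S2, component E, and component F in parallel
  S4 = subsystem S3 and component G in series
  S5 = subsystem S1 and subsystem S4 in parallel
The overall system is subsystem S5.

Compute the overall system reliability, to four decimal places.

0.9525

Series (A and B): 0.880000 × 0.840000 = 0.739200
Series (C and D): 0.740000 × 0.920000 = 0.680800
Parallel ([0.680800], E, and F): 1 − (1 − 0.680800)(1 − 0.960000)(1 − 0.790000) = 0.997319
Series ([0.997319] and G): 0.997319 × 0.820000 = 0.817802
Parallel ([0.739200] and [0.817802]): 1 − (1 − 0.739200)(1 − 0.817802) = 0.9525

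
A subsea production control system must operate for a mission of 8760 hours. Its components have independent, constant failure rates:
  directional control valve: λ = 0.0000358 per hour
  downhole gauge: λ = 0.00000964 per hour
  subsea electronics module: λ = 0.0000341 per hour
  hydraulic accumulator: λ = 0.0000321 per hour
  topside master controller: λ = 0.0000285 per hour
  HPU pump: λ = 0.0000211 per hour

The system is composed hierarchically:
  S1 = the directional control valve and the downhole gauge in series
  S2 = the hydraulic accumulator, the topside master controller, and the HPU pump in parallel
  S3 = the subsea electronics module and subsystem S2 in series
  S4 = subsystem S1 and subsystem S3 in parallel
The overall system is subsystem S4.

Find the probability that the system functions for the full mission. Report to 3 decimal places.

R(directional control valve) = exp(−0.0000358 × 8760) = 0.73081
R(downhole gauge) = exp(−0.00000964 × 8760) = 0.91902
R(subsea electronics module) = exp(−0.0000341 × 8760) = 0.74177
R(hydraulic accumulator) = exp(−0.0000321 × 8760) = 0.75488
R(topside master controller) = exp(−0.0000285 × 8760) = 0.77907
R(HPU pump) = exp(−0.0000211 × 8760) = 0.83124
Series (directional control valve and downhole gauge): 0.73081 × 0.91902 = 0.67163
Parallel (hydraulic accumulator, topside master controller, and HPU pump): 1 − (1 − 0.75488)(1 − 0.77907)(1 − 0.83124) = 0.99086
Series (subsea electronics module and [0.99086]): 0.74177 × 0.99086 = 0.73499
Parallel ([0.67163] and [0.73499]): 1 − (1 − 0.67163)(1 − 0.73499) = 0.913

0.913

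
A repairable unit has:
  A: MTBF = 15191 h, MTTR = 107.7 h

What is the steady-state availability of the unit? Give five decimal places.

0.99296

A(A) = MTBF/(MTBF+MTTR) = 15191/(15191+107.7) = 0.99296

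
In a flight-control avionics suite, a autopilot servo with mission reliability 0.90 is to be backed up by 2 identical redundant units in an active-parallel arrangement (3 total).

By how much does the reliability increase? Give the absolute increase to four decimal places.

0.0990

R_before = 0.90
R_after = 1 − (1 − 0.90)^3 = 0.9990
ΔR = 0.9990 − 0.90 = 0.0990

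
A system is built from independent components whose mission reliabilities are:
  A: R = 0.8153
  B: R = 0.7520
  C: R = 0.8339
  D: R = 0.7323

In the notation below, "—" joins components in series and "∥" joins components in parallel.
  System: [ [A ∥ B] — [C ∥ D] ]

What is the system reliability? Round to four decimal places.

0.9118

Parallel (A and B): 1 − (1 − 0.815300)(1 − 0.752000) = 0.954194
Parallel (C and D): 1 − (1 − 0.833900)(1 − 0.732300) = 0.955535
Series ([0.954194] and [0.955535]): 0.954194 × 0.955535 = 0.9118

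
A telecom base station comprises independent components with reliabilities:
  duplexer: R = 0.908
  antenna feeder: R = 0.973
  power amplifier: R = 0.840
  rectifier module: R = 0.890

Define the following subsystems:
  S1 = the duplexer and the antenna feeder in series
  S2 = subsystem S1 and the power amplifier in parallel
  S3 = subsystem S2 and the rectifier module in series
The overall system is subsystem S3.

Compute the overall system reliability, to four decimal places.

0.8734

Series (duplexer and antenna feeder): 0.908000 × 0.973000 = 0.883484
Parallel ([0.883484] and power amplifier): 1 − (1 − 0.883484)(1 − 0.840000) = 0.981357
Series ([0.981357] and rectifier module): 0.981357 × 0.890000 = 0.8734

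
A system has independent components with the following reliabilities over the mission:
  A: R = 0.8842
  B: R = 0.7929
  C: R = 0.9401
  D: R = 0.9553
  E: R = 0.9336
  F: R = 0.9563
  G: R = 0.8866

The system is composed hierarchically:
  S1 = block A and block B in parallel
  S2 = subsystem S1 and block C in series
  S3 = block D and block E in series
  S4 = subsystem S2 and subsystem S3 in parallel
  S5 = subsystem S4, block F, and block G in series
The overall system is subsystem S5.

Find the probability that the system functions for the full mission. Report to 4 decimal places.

0.8403

Parallel (A and B): 1 − (1 − 0.884200)(1 − 0.792900) = 0.976018
Series ([0.976018] and C): 0.976018 × 0.940100 = 0.917555
Series (D and E): 0.955300 × 0.933600 = 0.891868
Parallel ([0.917555] and [0.891868]): 1 − (1 − 0.917555)(1 − 0.891868) = 0.991085
Series ([0.991085], F, and G): 0.991085 × 0.956300 × 0.886600 = 0.8403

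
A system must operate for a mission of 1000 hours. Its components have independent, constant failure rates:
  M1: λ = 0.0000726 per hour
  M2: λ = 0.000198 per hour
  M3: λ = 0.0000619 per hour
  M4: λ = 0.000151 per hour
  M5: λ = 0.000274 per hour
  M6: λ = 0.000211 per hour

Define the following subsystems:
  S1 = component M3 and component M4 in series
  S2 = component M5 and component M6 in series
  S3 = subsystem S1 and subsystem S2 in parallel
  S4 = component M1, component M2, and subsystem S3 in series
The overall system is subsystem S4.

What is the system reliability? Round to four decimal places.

0.7067

R(M1) = exp(−0.0000726 × 1000) = 0.929973
R(M2) = exp(−0.000198 × 1000) = 0.820370
R(M3) = exp(−0.0000619 × 1000) = 0.939977
R(M4) = exp(−0.000151 × 1000) = 0.859848
R(M5) = exp(−0.000274 × 1000) = 0.760332
R(M6) = exp(−0.000211 × 1000) = 0.809774
Series (M3 and M4): 0.939977 × 0.859848 = 0.808237
Series (M5 and M6): 0.760332 × 0.809774 = 0.615697
Parallel ([0.808237] and [0.615697]): 1 − (1 − 0.808237)(1 − 0.615697) = 0.926305
Series (M1, M2, and [0.926305]): 0.929973 × 0.820370 × 0.926305 = 0.7067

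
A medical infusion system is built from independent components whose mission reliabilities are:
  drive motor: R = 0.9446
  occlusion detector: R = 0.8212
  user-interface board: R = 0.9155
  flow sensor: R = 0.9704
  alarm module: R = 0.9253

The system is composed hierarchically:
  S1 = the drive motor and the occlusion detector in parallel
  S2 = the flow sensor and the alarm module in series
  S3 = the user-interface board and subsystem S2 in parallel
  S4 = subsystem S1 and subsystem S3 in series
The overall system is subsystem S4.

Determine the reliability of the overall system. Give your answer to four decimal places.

0.9816

Parallel (drive motor and occlusion detector): 1 − (1 − 0.944600)(1 − 0.821200) = 0.990094
Series (flow sensor and alarm module): 0.970400 × 0.925300 = 0.897911
Parallel (user-interface board and [0.897911]): 1 − (1 − 0.915500)(1 − 0.897911) = 0.991373
Series ([0.990094] and [0.991373]): 0.990094 × 0.991373 = 0.9816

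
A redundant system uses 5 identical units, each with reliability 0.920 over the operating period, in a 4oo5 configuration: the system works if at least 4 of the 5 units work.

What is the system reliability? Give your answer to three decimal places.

R = Σ_{i=4}^{5} C(5,i) p^i (1−p)^{5−i} with p = 0.920
C(5,4)·0.920^4·0.080^1 = 0.28656
C(5,5)·0.920^5·0.080^0 = 0.65908
Sum = 0.946

0.946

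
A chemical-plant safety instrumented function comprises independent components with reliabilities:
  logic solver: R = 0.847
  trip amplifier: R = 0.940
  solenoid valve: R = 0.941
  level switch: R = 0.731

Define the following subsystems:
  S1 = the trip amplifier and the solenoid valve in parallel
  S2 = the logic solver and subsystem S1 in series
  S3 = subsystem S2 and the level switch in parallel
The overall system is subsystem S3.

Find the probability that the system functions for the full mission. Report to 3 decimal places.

0.958

Parallel (trip amplifier and solenoid valve): 1 − (1 − 0.94000)(1 − 0.94100) = 0.99646
Series (logic solver and [0.99646]): 0.84700 × 0.99646 = 0.84400
Parallel ([0.84400] and level switch): 1 − (1 − 0.84400)(1 − 0.73100) = 0.958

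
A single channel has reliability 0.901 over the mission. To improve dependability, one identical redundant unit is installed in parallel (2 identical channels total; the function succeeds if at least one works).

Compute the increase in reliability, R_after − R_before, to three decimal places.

R_before = 0.901
R_after = 1 − (1 − 0.901)^2 = 0.990
ΔR = 0.990 − 0.901 = 0.089

0.089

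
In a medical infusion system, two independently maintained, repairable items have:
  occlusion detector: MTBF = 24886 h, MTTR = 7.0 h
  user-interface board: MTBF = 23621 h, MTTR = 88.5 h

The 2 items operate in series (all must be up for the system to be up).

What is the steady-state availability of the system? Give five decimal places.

A(occlusion detector) = MTBF/(MTBF+MTTR) = 24886/(24886+7.0) = 0.999719
A(user-interface board) = MTBF/(MTBF+MTTR) = 23621/(23621+88.5) = 0.996267
Series availability: 0.999719 × 0.996267 = 0.99599

0.99599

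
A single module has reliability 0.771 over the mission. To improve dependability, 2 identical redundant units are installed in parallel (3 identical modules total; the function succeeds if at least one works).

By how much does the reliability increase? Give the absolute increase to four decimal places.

0.2170

R_before = 0.771
R_after = 1 − (1 − 0.771)^3 = 0.9880
ΔR = 0.9880 − 0.771 = 0.2170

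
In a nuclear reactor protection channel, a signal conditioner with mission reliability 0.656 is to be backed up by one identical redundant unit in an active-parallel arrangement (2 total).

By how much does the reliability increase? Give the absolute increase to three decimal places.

0.226

R_before = 0.656
R_after = 1 − (1 − 0.656)^2 = 0.882
ΔR = 0.882 − 0.656 = 0.226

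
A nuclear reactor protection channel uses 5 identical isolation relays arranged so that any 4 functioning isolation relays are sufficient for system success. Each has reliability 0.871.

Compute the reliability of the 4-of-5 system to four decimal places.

R = Σ_{i=4}^{5} C(5,i) p^i (1−p)^{5−i} with p = 0.871
C(5,4)·0.871^4·0.129^1 = 0.371221
C(5,5)·0.871^5·0.129^0 = 0.501292
Sum = 0.8725

0.8725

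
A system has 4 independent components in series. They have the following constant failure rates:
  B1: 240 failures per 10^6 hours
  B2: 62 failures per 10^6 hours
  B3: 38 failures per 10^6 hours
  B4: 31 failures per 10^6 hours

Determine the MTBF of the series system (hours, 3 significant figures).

Series of exponential components: λ_sys = Σ λ_i
λ_sys = 0.00024 + 0.000062 + 0.000038 + 0.000031 = 3.7100e-04 /h
MTBF = 1 / λ_sys = 2700 h

2700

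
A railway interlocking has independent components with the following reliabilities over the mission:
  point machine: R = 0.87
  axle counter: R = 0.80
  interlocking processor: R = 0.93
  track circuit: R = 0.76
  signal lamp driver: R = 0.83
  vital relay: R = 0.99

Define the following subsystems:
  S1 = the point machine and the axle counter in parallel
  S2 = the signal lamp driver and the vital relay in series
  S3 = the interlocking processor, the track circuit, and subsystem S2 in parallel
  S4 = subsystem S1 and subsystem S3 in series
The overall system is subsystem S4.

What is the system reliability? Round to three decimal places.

Parallel (point machine and axle counter): 1 − (1 − 0.87000)(1 − 0.80000) = 0.97400
Series (signal lamp driver and vital relay): 0.83000 × 0.99000 = 0.82170
Parallel (interlocking processor, track circuit, and [0.82170]): 1 − (1 − 0.93000)(1 − 0.76000)(1 − 0.82170) = 0.99700
Series ([0.97400] and [0.99700]): 0.97400 × 0.99700 = 0.971

0.971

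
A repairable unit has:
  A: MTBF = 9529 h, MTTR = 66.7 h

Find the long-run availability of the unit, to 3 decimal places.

A(A) = MTBF/(MTBF+MTTR) = 9529/(9529+66.7) = 0.993

0.993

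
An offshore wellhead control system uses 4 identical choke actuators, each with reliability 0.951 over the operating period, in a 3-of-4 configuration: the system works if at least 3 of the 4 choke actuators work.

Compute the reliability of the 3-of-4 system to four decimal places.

0.9865

R = Σ_{i=3}^{4} C(4,i) p^i (1−p)^{4−i} with p = 0.951
C(4,3)·0.951^3·0.049^1 = 0.168577
C(4,4)·0.951^4·0.049^0 = 0.817941
Sum = 0.9865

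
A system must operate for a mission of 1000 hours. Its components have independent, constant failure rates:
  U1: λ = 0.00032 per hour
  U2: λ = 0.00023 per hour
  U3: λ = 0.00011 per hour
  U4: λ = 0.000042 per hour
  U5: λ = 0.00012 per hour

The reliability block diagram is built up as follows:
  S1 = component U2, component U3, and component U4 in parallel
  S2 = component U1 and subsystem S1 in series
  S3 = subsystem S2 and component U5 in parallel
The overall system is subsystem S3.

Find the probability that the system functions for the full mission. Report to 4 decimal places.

0.9690

R(U1) = exp(−0.00032 × 1000) = 0.726149
R(U2) = exp(−0.00023 × 1000) = 0.794534
R(U3) = exp(−0.00011 × 1000) = 0.895834
R(U4) = exp(−0.000042 × 1000) = 0.958870
R(U5) = exp(−0.00012 × 1000) = 0.886920
Parallel (U2, U3, and U4): 1 − (1 − 0.794534)(1 − 0.895834)(1 − 0.958870) = 0.999120
Series (U1 and [0.999120]): 0.726149 × 0.999120 = 0.725510
Parallel ([0.725510] and U5): 1 − (1 − 0.725510)(1 − 0.886920) = 0.9690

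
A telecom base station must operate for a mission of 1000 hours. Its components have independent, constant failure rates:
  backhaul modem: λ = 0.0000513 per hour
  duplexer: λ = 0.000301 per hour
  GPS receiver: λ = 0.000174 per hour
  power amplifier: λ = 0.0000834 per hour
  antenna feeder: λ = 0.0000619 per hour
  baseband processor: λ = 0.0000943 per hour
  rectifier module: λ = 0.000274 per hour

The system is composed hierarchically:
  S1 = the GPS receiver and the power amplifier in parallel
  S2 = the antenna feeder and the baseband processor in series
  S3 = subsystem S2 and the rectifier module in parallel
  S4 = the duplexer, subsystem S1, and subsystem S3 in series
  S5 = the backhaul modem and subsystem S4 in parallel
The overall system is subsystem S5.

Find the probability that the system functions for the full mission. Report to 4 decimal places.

0.9853

R(backhaul modem) = exp(−0.0000513 × 1000) = 0.949994
R(duplexer) = exp(−0.000301 × 1000) = 0.740078
R(GPS receiver) = exp(−0.000174 × 1000) = 0.840297
R(power amplifier) = exp(−0.0000834 × 1000) = 0.919983
R(antenna feeder) = exp(−0.0000619 × 1000) = 0.939977
R(baseband processor) = exp(−0.0000943 × 1000) = 0.910010
R(rectifier module) = exp(−0.000274 × 1000) = 0.760332
Parallel (GPS receiver and power amplifier): 1 − (1 − 0.840297)(1 − 0.919983) = 0.987221
Series (antenna feeder and baseband processor): 0.939977 × 0.910010 = 0.855388
Parallel ([0.855388] and rectifier module): 1 − (1 − 0.855388)(1 − 0.760332) = 0.965341
Series (duplexer, [0.987221], and [0.965341]): 0.740078 × 0.987221 × 0.965341 = 0.705298
Parallel (backhaul modem and [0.705298]): 1 − (1 − 0.949994)(1 − 0.705298) = 0.9853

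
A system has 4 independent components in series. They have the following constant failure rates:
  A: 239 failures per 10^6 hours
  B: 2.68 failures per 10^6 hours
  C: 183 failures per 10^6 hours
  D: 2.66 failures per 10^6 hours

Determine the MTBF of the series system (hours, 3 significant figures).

2340

Series of exponential components: λ_sys = Σ λ_i
λ_sys = 0.000239 + 0.00000268 + 0.000183 + 0.00000266 = 4.2734e-04 /h
MTBF = 1 / λ_sys = 2340 h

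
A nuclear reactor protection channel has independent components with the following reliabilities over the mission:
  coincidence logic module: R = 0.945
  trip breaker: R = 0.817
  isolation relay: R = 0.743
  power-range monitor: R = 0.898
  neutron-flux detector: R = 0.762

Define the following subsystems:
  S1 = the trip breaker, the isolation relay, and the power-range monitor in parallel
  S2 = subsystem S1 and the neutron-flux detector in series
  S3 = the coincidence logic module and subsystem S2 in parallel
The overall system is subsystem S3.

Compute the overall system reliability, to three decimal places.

Parallel (trip breaker, isolation relay, and power-range monitor): 1 − (1 − 0.81700)(1 − 0.74300)(1 − 0.89800) = 0.99520
Series ([0.99520] and neutron-flux detector): 0.99520 × 0.76200 = 0.75834
Parallel (coincidence logic module and [0.75834]): 1 − (1 − 0.94500)(1 − 0.75834) = 0.987

0.987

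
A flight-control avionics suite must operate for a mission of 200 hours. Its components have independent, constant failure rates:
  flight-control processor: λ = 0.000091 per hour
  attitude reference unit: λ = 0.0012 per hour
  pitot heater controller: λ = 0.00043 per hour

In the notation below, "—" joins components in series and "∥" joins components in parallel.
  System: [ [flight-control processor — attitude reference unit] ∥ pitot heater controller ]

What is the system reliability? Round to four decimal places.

R(flight-control processor) = exp(−0.000091 × 200) = 0.981965
R(attitude reference unit) = exp(−0.0012 × 200) = 0.786628
R(pitot heater controller) = exp(−0.00043 × 200) = 0.917594
Series (flight-control processor and attitude reference unit): 0.981965 × 0.786628 = 0.772441
Parallel ([0.772441] and pitot heater controller): 1 − (1 − 0.772441)(1 − 0.917594) = 0.9812

0.9812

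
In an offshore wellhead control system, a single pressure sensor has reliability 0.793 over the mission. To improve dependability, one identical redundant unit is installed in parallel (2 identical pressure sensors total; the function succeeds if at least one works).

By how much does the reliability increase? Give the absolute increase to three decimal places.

R_before = 0.793
R_after = 1 − (1 − 0.793)^2 = 0.957
ΔR = 0.957 − 0.793 = 0.164

0.164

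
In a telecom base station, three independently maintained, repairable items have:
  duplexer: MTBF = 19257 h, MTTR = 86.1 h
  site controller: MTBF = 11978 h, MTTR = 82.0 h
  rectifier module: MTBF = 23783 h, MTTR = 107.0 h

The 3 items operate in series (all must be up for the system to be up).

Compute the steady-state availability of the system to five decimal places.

A(duplexer) = MTBF/(MTBF+MTTR) = 19257/(19257+86.1) = 0.995549
A(site controller) = MTBF/(MTBF+MTTR) = 11978/(11978+82.0) = 0.993201
A(rectifier module) = MTBF/(MTBF+MTTR) = 23783/(23783+107.0) = 0.995521
Series availability: 0.995549 × 0.993201 × 0.995521 = 0.98435

0.98435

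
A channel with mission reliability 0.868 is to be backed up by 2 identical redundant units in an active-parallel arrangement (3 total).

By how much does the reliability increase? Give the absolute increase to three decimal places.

R_before = 0.868
R_after = 1 − (1 − 0.868)^3 = 0.998
ΔR = 0.998 − 0.868 = 0.130

0.130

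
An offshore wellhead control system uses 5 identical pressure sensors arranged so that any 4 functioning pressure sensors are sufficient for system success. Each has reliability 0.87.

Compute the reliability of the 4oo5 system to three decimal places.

0.871

R = Σ_{i=4}^{5} C(5,i) p^i (1−p)^{5−i} with p = 0.87
C(5,4)·0.87^4·0.13^1 = 0.37238
C(5,5)·0.87^5·0.13^0 = 0.49842
Sum = 0.871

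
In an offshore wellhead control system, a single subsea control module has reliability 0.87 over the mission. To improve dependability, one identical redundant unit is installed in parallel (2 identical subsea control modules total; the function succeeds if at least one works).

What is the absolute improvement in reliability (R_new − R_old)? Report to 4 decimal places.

0.1131

R_before = 0.87
R_after = 1 − (1 − 0.87)^2 = 0.9831
ΔR = 0.9831 − 0.87 = 0.1131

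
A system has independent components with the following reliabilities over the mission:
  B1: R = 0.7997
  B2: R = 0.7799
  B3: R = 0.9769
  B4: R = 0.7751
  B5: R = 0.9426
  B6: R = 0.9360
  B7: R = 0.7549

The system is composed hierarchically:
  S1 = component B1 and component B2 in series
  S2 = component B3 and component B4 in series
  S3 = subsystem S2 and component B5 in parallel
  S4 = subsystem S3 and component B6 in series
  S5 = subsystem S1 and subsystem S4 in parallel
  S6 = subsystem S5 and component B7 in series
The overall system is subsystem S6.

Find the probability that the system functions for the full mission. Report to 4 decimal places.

0.7330

Series (B1 and B2): 0.799700 × 0.779900 = 0.623686
Series (B3 and B4): 0.976900 × 0.775100 = 0.757195
Parallel ([0.757195] and B5): 1 − (1 − 0.757195)(1 − 0.942600) = 0.986063
Series ([0.986063] and B6): 0.986063 × 0.936000 = 0.922955
Parallel ([0.623686] and [0.922955]): 1 − (1 − 0.623686)(1 − 0.922955) = 0.971007
Series ([0.971007] and B7): 0.971007 × 0.754900 = 0.7330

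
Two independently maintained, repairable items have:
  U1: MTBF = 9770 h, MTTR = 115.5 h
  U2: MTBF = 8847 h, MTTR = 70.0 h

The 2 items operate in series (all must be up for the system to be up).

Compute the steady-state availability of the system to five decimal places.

A(U1) = MTBF/(MTBF+MTTR) = 9770/(9770+115.5) = 0.988316
A(U2) = MTBF/(MTBF+MTTR) = 8847/(8847+70.0) = 0.992150
Series availability: 0.988316 × 0.992150 = 0.98056

0.98056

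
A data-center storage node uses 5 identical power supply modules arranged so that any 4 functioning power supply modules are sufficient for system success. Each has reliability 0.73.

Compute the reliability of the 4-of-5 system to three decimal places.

0.591

R = Σ_{i=4}^{5} C(5,i) p^i (1−p)^{5−i} with p = 0.73
C(5,4)·0.73^4·0.27^1 = 0.38338
C(5,5)·0.73^5·0.27^0 = 0.20731
Sum = 0.591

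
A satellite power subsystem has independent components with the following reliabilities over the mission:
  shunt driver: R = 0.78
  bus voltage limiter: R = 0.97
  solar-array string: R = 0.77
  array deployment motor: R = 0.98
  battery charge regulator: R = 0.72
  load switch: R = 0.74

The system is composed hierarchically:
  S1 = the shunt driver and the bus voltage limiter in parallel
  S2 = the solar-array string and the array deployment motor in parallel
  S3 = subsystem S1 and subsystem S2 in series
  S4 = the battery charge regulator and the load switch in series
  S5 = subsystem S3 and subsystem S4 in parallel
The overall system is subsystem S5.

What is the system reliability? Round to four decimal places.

Parallel (shunt driver and bus voltage limiter): 1 − (1 − 0.780000)(1 − 0.970000) = 0.993400
Parallel (solar-array string and array deployment motor): 1 − (1 − 0.770000)(1 − 0.980000) = 0.995400
Series ([0.993400] and [0.995400]): 0.993400 × 0.995400 = 0.988830
Series (battery charge regulator and load switch): 0.720000 × 0.740000 = 0.532800
Parallel ([0.988830] and [0.532800]): 1 − (1 − 0.988830)(1 − 0.532800) = 0.9948

0.9948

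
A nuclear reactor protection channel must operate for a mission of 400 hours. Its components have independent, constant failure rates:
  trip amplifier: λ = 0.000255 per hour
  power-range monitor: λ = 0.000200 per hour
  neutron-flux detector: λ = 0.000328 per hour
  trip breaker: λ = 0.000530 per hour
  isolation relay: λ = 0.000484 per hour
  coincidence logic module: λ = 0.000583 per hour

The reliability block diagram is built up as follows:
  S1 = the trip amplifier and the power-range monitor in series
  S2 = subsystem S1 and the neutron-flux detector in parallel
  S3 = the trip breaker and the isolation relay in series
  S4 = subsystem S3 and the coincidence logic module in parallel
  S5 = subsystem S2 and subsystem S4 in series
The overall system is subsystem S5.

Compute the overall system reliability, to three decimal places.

0.912

R(trip amplifier) = exp(−0.000255 × 400) = 0.90303
R(power-range monitor) = exp(−0.000200 × 400) = 0.92312
R(neutron-flux detector) = exp(−0.000328 × 400) = 0.87704
R(trip breaker) = exp(−0.000530 × 400) = 0.80896
R(isolation relay) = exp(−0.000484 × 400) = 0.82399
R(coincidence logic module) = exp(−0.000583 × 400) = 0.79200
Series (trip amplifier and power-range monitor): 0.90303 × 0.92312 = 0.83361
Parallel ([0.83361] and neutron-flux detector): 1 − (1 − 0.83361)(1 − 0.87704) = 0.97954
Series (trip breaker and isolation relay): 0.80896 × 0.82399 = 0.66657
Parallel ([0.66657] and coincidence logic module): 1 − (1 − 0.66657)(1 − 0.79200) = 0.93065
Series ([0.97954] and [0.93065]): 0.97954 × 0.93065 = 0.912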